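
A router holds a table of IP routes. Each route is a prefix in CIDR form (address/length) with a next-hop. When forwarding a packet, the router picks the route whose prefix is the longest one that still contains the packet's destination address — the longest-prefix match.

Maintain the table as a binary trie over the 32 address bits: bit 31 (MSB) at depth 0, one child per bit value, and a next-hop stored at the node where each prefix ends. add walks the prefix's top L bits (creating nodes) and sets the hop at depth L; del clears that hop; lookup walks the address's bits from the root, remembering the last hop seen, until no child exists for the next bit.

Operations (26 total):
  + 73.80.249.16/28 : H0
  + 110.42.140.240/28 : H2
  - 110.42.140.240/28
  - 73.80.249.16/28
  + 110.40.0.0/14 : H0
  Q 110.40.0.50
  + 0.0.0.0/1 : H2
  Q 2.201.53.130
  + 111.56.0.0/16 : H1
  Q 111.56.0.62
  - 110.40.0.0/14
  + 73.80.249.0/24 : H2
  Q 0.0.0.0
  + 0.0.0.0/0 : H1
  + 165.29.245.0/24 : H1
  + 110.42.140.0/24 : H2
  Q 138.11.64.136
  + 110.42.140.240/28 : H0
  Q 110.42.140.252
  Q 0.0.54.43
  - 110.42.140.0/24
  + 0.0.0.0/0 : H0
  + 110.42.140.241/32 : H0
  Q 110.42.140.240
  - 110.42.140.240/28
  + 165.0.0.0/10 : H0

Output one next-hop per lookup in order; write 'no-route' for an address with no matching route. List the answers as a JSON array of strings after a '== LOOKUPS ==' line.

Apply in order:
  + 73.80.249.16/28 (H0) depth=28
  + 110.42.140.240/28 (H2) depth=28
  del 110.42.140.240/28 (clear depth 28)
  del 73.80.249.16/28 (clear depth 28)
  + 110.40.0.0/14 (H0) depth=14
  Q 110.40.0.50: descend 01101110001010 ; hops seen [H0] ; pick H0
  + 0.0.0.0/1 (H2) depth=1
  Q 2.201.53.130: descend 0 ; hops seen [H2] ; pick H2
  + 111.56.0.0/16 (H1) depth=16
  Q 111.56.0.62: descend 0110111100111000 ; hops seen [H2,H1] ; pick H1
  del 110.40.0.0/14 (clear depth 14)
  + 73.80.249.0/24 (H2) depth=24
  Q 0.0.0.0: descend 0 ; hops seen [H2] ; pick H2
  + 0.0.0.0/0 (H1) depth=0
  + 165.29.245.0/24 (H1) depth=24
  + 110.42.140.0/24 (H2) depth=24
  Q 138.11.64.136: descend 10 ; hops seen [H1] ; pick H1
  + 110.42.140.240/28 (H0) depth=28
  Q 110.42.140.252: descend 0110111000101010100011001111 ; hops seen [H1,H2,H2,H0] ; pick H0
  Q 0.0.54.43: descend 0 ; hops seen [H1,H2] ; pick H2
  del 110.42.140.0/24 (clear depth 24)
  + 0.0.0.0/0 (H0) depth=0
  + 110.42.140.241/32 (H0) depth=32
  Q 110.42.140.240: descend 0110111000101010100011001111000 ; hops seen [H0,H2,H0] ; pick H0
  del 110.42.140.240/28 (clear depth 28)
  + 165.0.0.0/10 (H0) depth=10

== LOOKUPS ==
["H0","H2","H1","H2","H1","H0","H2","H0"]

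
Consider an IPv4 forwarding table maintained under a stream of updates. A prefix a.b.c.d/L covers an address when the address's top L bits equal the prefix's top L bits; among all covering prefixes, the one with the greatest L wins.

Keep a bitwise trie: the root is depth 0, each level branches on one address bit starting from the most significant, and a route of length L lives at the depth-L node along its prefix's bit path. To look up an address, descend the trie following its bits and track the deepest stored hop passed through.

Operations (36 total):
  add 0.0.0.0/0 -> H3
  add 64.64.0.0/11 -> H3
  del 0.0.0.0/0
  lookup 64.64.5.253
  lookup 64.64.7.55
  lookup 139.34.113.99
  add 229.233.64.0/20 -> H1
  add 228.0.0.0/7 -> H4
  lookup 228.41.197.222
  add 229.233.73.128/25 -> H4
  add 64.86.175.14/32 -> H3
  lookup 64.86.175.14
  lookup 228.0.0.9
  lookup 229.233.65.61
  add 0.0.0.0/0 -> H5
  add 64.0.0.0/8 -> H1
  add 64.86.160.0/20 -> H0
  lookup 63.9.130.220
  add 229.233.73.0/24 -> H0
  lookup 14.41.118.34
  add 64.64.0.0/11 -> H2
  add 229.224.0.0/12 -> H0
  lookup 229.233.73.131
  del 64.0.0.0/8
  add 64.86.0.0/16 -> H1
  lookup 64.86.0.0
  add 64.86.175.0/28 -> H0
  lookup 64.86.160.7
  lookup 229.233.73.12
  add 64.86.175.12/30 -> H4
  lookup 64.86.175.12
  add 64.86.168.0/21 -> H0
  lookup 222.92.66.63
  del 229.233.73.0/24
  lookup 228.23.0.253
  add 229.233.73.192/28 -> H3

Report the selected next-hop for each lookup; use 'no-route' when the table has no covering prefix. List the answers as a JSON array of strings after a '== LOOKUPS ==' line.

Apply in order:
  add 0.0.0.0/0 -> H3 at depth 0
  add 64.64.0.0/11 -> H3 at depth 11
  del 0.0.0.0/0 (clear depth 0)
  lookup 64.64.5.253: bits 01000000010 walk d0:-→d1:-→d2:-→d3:-→d4:-→d5:-→d6:-→d7:-→d8:-→d9:-→d10:-→d11:H3 -> H3
  lookup 64.64.7.55: bits 01000000010 walk d0:-→d1:-→d2:-→d3:-→d4:-→d5:-→d6:-→d7:-→d8:-→d9:-→d10:-→d11:H3 -> H3
  lookup 139.34.113.99: bits ε walk d0:- -> no-route
  add 229.233.64.0/20 -> H1 at depth 20
  add 228.0.0.0/7 -> H4 at depth 7
  lookup 228.41.197.222: bits 1110010 walk d0:-→d1:-→d2:-→d3:-→d4:-→d5:-→d6:-→d7:H4 -> H4
  add 229.233.73.128/25 -> H4 at depth 25
  add 64.86.175.14/32 -> H3 at depth 32
  lookup 64.86.175.14: bits 01000000010101101010111100001110 walk d0:-→d1:-→d2:-→d3:-→d4:-→d5:-→d6:-→d7:-→d8:-→d9:-→d10:-→d11:H3→d12:-→d13:-→d14:-→d15:-→d16:-→d17:-→d18:-→d19:-→d20:-→d21:-→d22:-→d23:-→d24:-→d25:-→d26:-→d27:-→d28:-→d29:-→d30:-→d31:-→d32:H3 -> H3
  lookup 228.0.0.9: bits 1110010 walk d0:-→d1:-→d2:-→d3:-→d4:-→d5:-→d6:-→d7:H4 -> H4
  lookup 229.233.65.61: bits 11100101111010010100 walk d0:-→d1:-→d2:-→d3:-→d4:-→d5:-→d6:-→d7:H4→d8:-→d9:-→d10:-→d11:-→d12:-→d13:-→d14:-→d15:-→d16:-→d17:-→d18:-→d19:-→d20:H1 -> H1
  add 0.0.0.0/0 -> H5 at depth 0
  add 64.0.0.0/8 -> H1 at depth 8
  add 64.86.160.0/20 -> H0 at depth 20
  lookup 63.9.130.220: bits 0 walk d0:H5→d1:- -> H5
  add 229.233.73.0/24 -> H0 at depth 24
  lookup 14.41.118.34: bits 0 walk d0:H5→d1:- -> H5
  add 64.64.0.0/11 -> H2 at depth 11
  add 229.224.0.0/12 -> H0 at depth 12
  lookup 229.233.73.131: bits 1110010111101001010010011 walk d0:H5→d1:-→d2:-→d3:-→d4:-→d5:-→d6:-→d7:H4→d8:-→d9:-→d10:-→d11:-→d12:H0→d13:-→d14:-→d15:-→d16:-→d17:-→d18:-→d19:-→d20:H1→d21:-→d22:-→d23:-→d24:H0→d25:H4 -> H4
  del 64.0.0.0/8 (clear depth 8)
  add 64.86.0.0/16 -> H1 at depth 16
  lookup 64.86.0.0: bits 0100000001010110 walk d0:H5→d1:-→d2:-→d3:-→d4:-→d5:-→d6:-→d7:-→d8:-→d9:-→d10:-→d11:H2→d12:-→d13:-→d14:-→d15:-→d16:H1 -> H1
  add 64.86.175.0/28 -> H0 at depth 28
  lookup 64.86.160.7: bits 01000000010101101010 walk d0:H5→d1:-→d2:-→d3:-→d4:-→d5:-→d6:-→d7:-→d8:-→d9:-→d10:-→d11:H2→d12:-→d13:-→d14:-→d15:-→d16:H1→d17:-→d18:-→d19:-→d20:H0 -> H0
  lookup 229.233.73.12: bits 111001011110100101001001 walk d0:H5→d1:-→d2:-→d3:-→d4:-→d5:-→d6:-→d7:H4→d8:-→d9:-→d10:-→d11:-→d12:H0→d13:-→d14:-→d15:-→d16:-→d17:-→d18:-→d19:-→d20:H1→d21:-→d22:-→d23:-→d24:H0 -> H0
  add 64.86.175.12/30 -> H4 at depth 30
  lookup 64.86.175.12: bits 010000000101011010101111000011 walk d0:H5→d1:-→d2:-→d3:-→d4:-→d5:-→d6:-→d7:-→d8:-→d9:-→d10:-→d11:H2→d12:-→d13:-→d14:-→d15:-→d16:H1→d17:-→d18:-→d19:-→d20:H0→d21:-→d22:-→d23:-→d24:-→d25:-→d26:-→d27:-→d28:H0→d29:-→d30:H4 -> H4
  add 64.86.168.0/21 -> H0 at depth 21
  lookup 222.92.66.63: bits 11 walk d0:H5→d1:-→d2:- -> H5
  del 229.233.73.0/24 (clear depth 24)
  lookup 228.23.0.253: bits 1110010 walk d0:H5→d1:-→d2:-→d3:-→d4:-→d5:-→d6:-→d7:H4 -> H4
  add 229.233.73.192/28 -> H3 at depth 28

== LOOKUPS ==
["H3","H3","no-route","H4","H3","H4","H1","H5","H5","H4","H1","H0","H0","H4","H5","H4"]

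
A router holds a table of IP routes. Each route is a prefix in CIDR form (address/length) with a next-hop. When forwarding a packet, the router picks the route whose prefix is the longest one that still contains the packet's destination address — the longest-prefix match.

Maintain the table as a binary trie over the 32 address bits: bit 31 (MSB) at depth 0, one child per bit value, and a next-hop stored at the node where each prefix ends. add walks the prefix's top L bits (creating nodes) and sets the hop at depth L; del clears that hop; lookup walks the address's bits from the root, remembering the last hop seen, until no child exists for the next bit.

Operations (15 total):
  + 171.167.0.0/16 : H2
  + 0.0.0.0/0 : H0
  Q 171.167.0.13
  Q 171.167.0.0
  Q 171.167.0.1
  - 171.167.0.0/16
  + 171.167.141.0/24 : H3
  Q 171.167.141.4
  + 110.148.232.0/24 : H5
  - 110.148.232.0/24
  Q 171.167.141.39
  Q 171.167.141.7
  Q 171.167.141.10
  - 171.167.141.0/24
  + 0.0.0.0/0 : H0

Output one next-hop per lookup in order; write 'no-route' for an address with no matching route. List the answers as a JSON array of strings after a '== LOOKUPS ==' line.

Trace:
  add 171.167.0.0/16 -> H2 at depth 16
  add 0.0.0.0/0 -> H0 at depth 0
  ? 171.167.0.13  path d0:H0→d1:-→d2:-→d3:-→d4:-→d5:-→d6:-→d7:-→d8:-→d9:-→d10:-→d11:-→d12:-→d13:-→d14:-→d15:-→d16:H2  best=H2
  ? 171.167.0.0  path d0:H0→d1:-→d2:-→d3:-→d4:-→d5:-→d6:-→d7:-→d8:-→d9:-→d10:-→d11:-→d12:-→d13:-→d14:-→d15:-→d16:H2  best=H2
  ? 171.167.0.1  path d0:H0→d1:-→d2:-→d3:-→d4:-→d5:-→d6:-→d7:-→d8:-→d9:-→d10:-→d11:-→d12:-→d13:-→d14:-→d15:-→d16:H2  best=H2
  - 171.167.0.0/16 clear@16
  add 171.167.141.0/24 -> H3 at depth 24
  ? 171.167.141.4  path d0:H0→d1:-→d2:-→d3:-→d4:-→d5:-→d6:-→d7:-→d8:-→d9:-→d10:-→d11:-→d12:-→d13:-→d14:-→d15:-→d16:-→d17:-→d18:-→d19:-→d20:-→d21:-→d22:-→d23:-→d24:H3  best=H3
  add 110.148.232.0/24 -> H5 at depth 24
  - 110.148.232.0/24 clear@24
  ? 171.167.141.39  path d0:H0→d1:-→d2:-→d3:-→d4:-→d5:-→d6:-→d7:-→d8:-→d9:-→d10:-→d11:-→d12:-→d13:-→d14:-→d15:-→d16:-→d17:-→d18:-→d19:-→d20:-→d21:-→d22:-→d23:-→d24:H3  best=H3
  ? 171.167.141.7  path d0:H0→d1:-→d2:-→d3:-→d4:-→d5:-→d6:-→d7:-→d8:-→d9:-→d10:-→d11:-→d12:-→d13:-→d14:-→d15:-→d16:-→d17:-→d18:-→d19:-→d20:-→d21:-→d22:-→d23:-→d24:H3  best=H3
  ? 171.167.141.10  path d0:H0→d1:-→d2:-→d3:-→d4:-→d5:-→d6:-→d7:-→d8:-→d9:-→d10:-→d11:-→d12:-→d13:-→d14:-→d15:-→d16:-→d17:-→d18:-→d19:-→d20:-→d21:-→d22:-→d23:-→d24:H3  best=H3
  - 171.167.141.0/24 clear@24
  add 0.0.0.0/0 -> H0 at depth 0

== LOOKUPS ==
["H2","H2","H2","H3","H3","H3","H3"]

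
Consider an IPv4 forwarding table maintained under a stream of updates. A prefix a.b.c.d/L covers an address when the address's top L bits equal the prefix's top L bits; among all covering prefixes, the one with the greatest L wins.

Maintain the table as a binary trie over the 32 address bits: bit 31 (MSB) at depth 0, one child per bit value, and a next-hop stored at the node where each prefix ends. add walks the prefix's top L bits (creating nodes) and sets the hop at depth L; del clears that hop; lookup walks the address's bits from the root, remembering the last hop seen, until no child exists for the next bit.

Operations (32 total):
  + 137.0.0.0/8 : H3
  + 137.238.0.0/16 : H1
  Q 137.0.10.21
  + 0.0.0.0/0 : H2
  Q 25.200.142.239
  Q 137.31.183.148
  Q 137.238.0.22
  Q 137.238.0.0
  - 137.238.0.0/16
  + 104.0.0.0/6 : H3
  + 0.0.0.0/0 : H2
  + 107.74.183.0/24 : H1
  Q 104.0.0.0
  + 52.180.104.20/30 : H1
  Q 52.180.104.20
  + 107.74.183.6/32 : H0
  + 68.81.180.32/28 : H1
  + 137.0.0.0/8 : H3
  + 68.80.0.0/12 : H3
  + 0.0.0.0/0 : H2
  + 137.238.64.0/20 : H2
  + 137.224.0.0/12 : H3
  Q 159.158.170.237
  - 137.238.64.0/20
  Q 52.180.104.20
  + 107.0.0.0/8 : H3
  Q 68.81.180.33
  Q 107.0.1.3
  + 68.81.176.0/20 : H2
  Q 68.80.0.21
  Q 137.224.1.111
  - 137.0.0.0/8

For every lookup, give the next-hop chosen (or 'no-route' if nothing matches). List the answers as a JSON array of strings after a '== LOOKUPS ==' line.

Apply in order:
  + 137.0.0.0/8 (H3) depth=8
  + 137.238.0.0/16 (H1) depth=16
  lookup 137.0.10.21: bits 10001001 walk d0:-→d1:-→d2:-→d3:-→d4:-→d5:-→d6:-→d7:-→d8:H3 -> H3
  + 0.0.0.0/0 (H2) depth=0
  lookup 25.200.142.239: bits ε walk d0:H2 -> H2
  lookup 137.31.183.148: bits 10001001 walk d0:H2→d1:-→d2:-→d3:-→d4:-→d5:-→d6:-→d7:-→d8:H3 -> H3
  lookup 137.238.0.22: bits 1000100111101110 walk d0:H2→d1:-→d2:-→d3:-→d4:-→d5:-→d6:-→d7:-→d8:H3→d9:-→d10:-→d11:-→d12:-→d13:-→d14:-→d15:-→d16:H1 -> H1
  lookup 137.238.0.0: bits 1000100111101110 walk d0:H2→d1:-→d2:-→d3:-→d4:-→d5:-→d6:-→d7:-→d8:H3→d9:-→d10:-→d11:-→d12:-→d13:-→d14:-→d15:-→d16:H1 -> H1
  - 137.238.0.0/16 clear@16
  + 104.0.0.0/6 (H3) depth=6
  + 0.0.0.0/0 (H2) depth=0
  + 107.74.183.0/24 (H1) depth=24
  lookup 104.0.0.0: bits 011010 walk d0:H2→d1:-→d2:-→d3:-→d4:-→d5:-→d6:H3 -> H3
  + 52.180.104.20/30 (H1) depth=30
  lookup 52.180.104.20: bits 001101001011010001101000000101 walk d0:H2→d1:-→d2:-→d3:-→d4:-→d5:-→d6:-→d7:-→d8:-→d9:-→d10:-→d11:-→d12:-→d13:-→d14:-→d15:-→d16:-→d17:-→d18:-→d19:-→d20:-→d21:-→d22:-→d23:-→d24:-→d25:-→d26:-→d27:-→d28:-→d29:-→d30:H1 -> H1
  + 107.74.183.6/32 (H0) depth=32
  + 68.81.180.32/28 (H1) depth=28
  + 137.0.0.0/8 (H3) depth=8
  + 68.80.0.0/12 (H3) depth=12
  + 0.0.0.0/0 (H2) depth=0
  + 137.238.64.0/20 (H2) depth=20
  + 137.224.0.0/12 (H3) depth=12
  lookup 159.158.170.237: bits 100 walk d0:H2→d1:-→d2:-→d3:- -> H2
  - 137.238.64.0/20 clear@20
  lookup 52.180.104.20: bits 001101001011010001101000000101 walk d0:H2→d1:-→d2:-→d3:-→d4:-→d5:-→d6:-→d7:-→d8:-→d9:-→d10:-→d11:-→d12:-→d13:-→d14:-→d15:-→d16:-→d17:-→d18:-→d19:-→d20:-→d21:-→d22:-→d23:-→d24:-→d25:-→d26:-→d27:-→d28:-→d29:-→d30:H1 -> H1
  + 107.0.0.0/8 (H3) depth=8
  lookup 68.81.180.33: bits 0100010001010001101101000010 walk d0:H2→d1:-→d2:-→d3:-→d4:-→d5:-→d6:-→d7:-→d8:-→d9:-→d10:-→d11:-→d12:H3→d13:-→d14:-→d15:-→d16:-→d17:-→d18:-→d19:-→d20:-→d21:-→d22:-→d23:-→d24:-→d25:-→d26:-→d27:-→d28:H1 -> H1
  lookup 107.0.1.3: bits 011010110 walk d0:H2→d1:-→d2:-→d3:-→d4:-→d5:-→d6:H3→d7:-→d8:H3→d9:- -> H3
  + 68.81.176.0/20 (H2) depth=20
  lookup 68.80.0.21: bits 010001000101000 walk d0:H2→d1:-→d2:-→d3:-→d4:-→d5:-→d6:-→d7:-→d8:-→d9:-→d10:-→d11:-→d12:H3→d13:-→d14:-→d15:- -> H3
  lookup 137.224.1.111: bits 100010011110 walk d0:H2→d1:-→d2:-→d3:-→d4:-→d5:-→d6:-→d7:-→d8:H3→d9:-→d10:-→d11:-→d12:H3 -> H3
  - 137.0.0.0/8 clear@8

== LOOKUPS ==
["H3","H2","H3","H1","H1","H3","H1","H2","H1","H1","H3","H3","H3"]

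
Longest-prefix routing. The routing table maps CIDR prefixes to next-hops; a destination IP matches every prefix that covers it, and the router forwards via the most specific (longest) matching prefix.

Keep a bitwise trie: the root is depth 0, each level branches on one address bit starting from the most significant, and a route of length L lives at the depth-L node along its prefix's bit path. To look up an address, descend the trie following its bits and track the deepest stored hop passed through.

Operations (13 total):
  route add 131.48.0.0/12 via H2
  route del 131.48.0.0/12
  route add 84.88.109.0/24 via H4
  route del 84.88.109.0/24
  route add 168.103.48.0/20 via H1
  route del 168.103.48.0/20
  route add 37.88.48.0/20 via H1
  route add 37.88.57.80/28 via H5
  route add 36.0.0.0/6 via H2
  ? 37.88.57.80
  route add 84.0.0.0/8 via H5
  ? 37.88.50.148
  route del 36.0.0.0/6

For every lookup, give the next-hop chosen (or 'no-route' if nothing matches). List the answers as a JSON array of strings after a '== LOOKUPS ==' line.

Apply in order:
  add 131.48.0.0/12 -> H2 at depth 12
  - 131.48.0.0/12 clear@12
  add 84.88.109.0/24 -> H4 at depth 24
  - 84.88.109.0/24 clear@24
  add 168.103.48.0/20 -> H1 at depth 20
  - 168.103.48.0/20 clear@20
  add 37.88.48.0/20 -> H1 at depth 20
  add 37.88.57.80/28 -> H5 at depth 28
  add 36.0.0.0/6 -> H2 at depth 6
  ? 37.88.57.80  path d0:-→d1:-→d2:-→d3:-→d4:-→d5:-→d6:H2→d7:-→d8:-→d9:-→d10:-→d11:-→d12:-→d13:-→d14:-→d15:-→d16:-→d17:-→d18:-→d19:-→d20:H1→d21:-→d22:-→d23:-→d24:-→d25:-→d26:-→d27:-→d28:H5  best=H5
  add 84.0.0.0/8 -> H5 at depth 8
  ? 37.88.50.148  path d0:-→d1:-→d2:-→d3:-→d4:-→d5:-→d6:H2→d7:-→d8:-→d9:-→d10:-→d11:-→d12:-→d13:-→d14:-→d15:-→d16:-→d17:-→d18:-→d19:-→d20:H1  best=H1
  - 36.0.0.0/6 clear@6

== LOOKUPS ==
["H5","H1"]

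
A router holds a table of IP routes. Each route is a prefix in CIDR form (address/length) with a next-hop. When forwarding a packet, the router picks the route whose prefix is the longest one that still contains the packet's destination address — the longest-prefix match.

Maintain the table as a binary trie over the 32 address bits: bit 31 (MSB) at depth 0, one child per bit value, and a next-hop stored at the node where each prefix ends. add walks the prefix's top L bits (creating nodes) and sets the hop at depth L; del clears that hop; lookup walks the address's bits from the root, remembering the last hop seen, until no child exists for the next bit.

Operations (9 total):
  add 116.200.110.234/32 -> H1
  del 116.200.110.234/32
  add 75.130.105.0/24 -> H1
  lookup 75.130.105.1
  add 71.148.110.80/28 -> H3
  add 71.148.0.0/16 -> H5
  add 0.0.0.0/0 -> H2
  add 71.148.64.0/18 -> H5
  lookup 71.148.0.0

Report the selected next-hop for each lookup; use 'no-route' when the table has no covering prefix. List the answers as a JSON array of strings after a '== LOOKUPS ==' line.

Process each operation:
  add 116.200.110.234/32 -> H1 at depth 32
  - 116.200.110.234/32 clear@32
  add 75.130.105.0/24 -> H1 at depth 24
  ? 75.130.105.1  path d0:-→d1:-→d2:-→d3:-→d4:-→d5:-→d6:-→d7:-→d8:-→d9:-→d10:-→d11:-→d12:-→d13:-→d14:-→d15:-→d16:-→d17:-→d18:-→d19:-→d20:-→d21:-→d22:-→d23:-→d24:H1  best=H1
  add 71.148.110.80/28 -> H3 at depth 28
  add 71.148.0.0/16 -> H5 at depth 16
  add 0.0.0.0/0 -> H2 at depth 0
  add 71.148.64.0/18 -> H5 at depth 18
  ? 71.148.0.0  path d0:H2→d1:-→d2:-→d3:-→d4:-→d5:-→d6:-→d7:-→d8:-→d9:-→d10:-→d11:-→d12:-→d13:-→d14:-→d15:-→d16:H5→d17:-  best=H5

== LOOKUPS ==
["H1","H5"]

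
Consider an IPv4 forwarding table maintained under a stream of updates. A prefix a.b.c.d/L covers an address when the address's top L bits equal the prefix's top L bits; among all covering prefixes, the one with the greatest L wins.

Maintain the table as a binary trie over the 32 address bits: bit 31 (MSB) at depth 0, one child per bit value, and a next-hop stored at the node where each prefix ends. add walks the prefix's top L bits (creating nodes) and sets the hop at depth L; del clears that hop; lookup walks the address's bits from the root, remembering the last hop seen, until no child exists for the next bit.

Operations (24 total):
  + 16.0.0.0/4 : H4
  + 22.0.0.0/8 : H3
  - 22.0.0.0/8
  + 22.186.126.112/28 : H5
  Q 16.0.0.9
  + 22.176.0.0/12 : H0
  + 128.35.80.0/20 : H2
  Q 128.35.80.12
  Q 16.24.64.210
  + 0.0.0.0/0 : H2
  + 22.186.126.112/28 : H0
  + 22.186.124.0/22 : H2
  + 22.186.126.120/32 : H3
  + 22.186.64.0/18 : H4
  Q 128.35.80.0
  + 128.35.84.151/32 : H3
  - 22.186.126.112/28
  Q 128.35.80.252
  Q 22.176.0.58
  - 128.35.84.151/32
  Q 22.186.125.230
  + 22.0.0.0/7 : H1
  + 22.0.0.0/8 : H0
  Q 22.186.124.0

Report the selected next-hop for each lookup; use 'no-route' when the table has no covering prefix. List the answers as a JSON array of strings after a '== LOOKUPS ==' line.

Process each operation:
  add 16.0.0.0/4 -> H4 at depth 4
  add 22.0.0.0/8 -> H3 at depth 8
  del 22.0.0.0/8 (clear depth 8)
  add 22.186.126.112/28 -> H5 at depth 28
  ? 16.0.0.9  path d0:-→d1:-→d2:-→d3:-→d4:H4→d5:-  best=H4
  add 22.176.0.0/12 -> H0 at depth 12
  add 128.35.80.0/20 -> H2 at depth 20
  ? 128.35.80.12  path d0:-→d1:-→d2:-→d3:-→d4:-→d5:-→d6:-→d7:-→d8:-→d9:-→d10:-→d11:-→d12:-→d13:-→d14:-→d15:-→d16:-→d17:-→d18:-→d19:-→d20:H2  best=H2
  ? 16.24.64.210  path d0:-→d1:-→d2:-→d3:-→d4:H4→d5:-  best=H4
  add 0.0.0.0/0 -> H2 at depth 0
  add 22.186.126.112/28 -> H0 at depth 28
  add 22.186.124.0/22 -> H2 at depth 22
  add 22.186.126.120/32 -> H3 at depth 32
  add 22.186.64.0/18 -> H4 at depth 18
  ? 128.35.80.0  path d0:H2→d1:-→d2:-→d3:-→d4:-→d5:-→d6:-→d7:-→d8:-→d9:-→d10:-→d11:-→d12:-→d13:-→d14:-→d15:-→d16:-→d17:-→d18:-→d19:-→d20:H2  best=H2
  add 128.35.84.151/32 -> H3 at depth 32
  del 22.186.126.112/28 (clear depth 28)
  ? 128.35.80.252  path d0:H2→d1:-→d2:-→d3:-→d4:-→d5:-→d6:-→d7:-→d8:-→d9:-→d10:-→d11:-→d12:-→d13:-→d14:-→d15:-→d16:-→d17:-→d18:-→d19:-→d20:H2→d21:-  best=H2
  ? 22.176.0.58  path d0:H2→d1:-→d2:-→d3:-→d4:H4→d5:-→d6:-→d7:-→d8:-→d9:-→d10:-→d11:-→d12:H0  best=H0
  del 128.35.84.151/32 (clear depth 32)
  ? 22.186.125.230  path d0:H2→d1:-→d2:-→d3:-→d4:H4→d5:-→d6:-→d7:-→d8:-→d9:-→d10:-→d11:-→d12:H0→d13:-→d14:-→d15:-→d16:-→d17:-→d18:H4→d19:-→d20:-→d21:-→d22:H2  best=H2
  add 22.0.0.0/7 -> H1 at depth 7
  add 22.0.0.0/8 -> H0 at depth 8
  ? 22.186.124.0  path d0:H2→d1:-→d2:-→d3:-→d4:H4→d5:-→d6:-→d7:H1→d8:H0→d9:-→d10:-→d11:-→d12:H0→d13:-→d14:-→d15:-→d16:-→d17:-→d18:H4→d19:-→d20:-→d21:-→d22:H2  best=H2

== LOOKUPS ==
["H4","H2","H4","H2","H2","H0","H2","H2"]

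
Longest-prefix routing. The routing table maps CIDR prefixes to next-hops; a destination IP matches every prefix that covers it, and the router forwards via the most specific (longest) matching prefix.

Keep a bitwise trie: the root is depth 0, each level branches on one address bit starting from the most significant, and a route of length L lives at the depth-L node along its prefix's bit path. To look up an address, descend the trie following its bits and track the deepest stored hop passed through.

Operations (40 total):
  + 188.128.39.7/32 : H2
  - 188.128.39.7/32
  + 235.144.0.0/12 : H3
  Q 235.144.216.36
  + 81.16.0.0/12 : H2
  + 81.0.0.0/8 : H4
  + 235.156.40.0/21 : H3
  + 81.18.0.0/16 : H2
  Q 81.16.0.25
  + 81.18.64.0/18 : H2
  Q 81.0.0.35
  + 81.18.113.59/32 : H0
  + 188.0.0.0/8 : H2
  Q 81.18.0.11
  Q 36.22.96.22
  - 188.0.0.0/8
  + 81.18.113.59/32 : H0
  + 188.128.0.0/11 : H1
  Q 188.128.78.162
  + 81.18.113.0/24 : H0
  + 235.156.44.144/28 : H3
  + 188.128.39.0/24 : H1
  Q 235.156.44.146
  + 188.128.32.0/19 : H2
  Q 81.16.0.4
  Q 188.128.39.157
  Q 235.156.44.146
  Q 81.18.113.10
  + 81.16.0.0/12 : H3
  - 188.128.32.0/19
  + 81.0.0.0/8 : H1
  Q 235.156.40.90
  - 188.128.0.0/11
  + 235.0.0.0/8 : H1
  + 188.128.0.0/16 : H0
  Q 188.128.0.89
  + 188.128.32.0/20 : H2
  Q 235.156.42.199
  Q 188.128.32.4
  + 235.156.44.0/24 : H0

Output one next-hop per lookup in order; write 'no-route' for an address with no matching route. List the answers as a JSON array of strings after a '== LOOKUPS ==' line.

Trace:
  add 188.128.39.7/32 -> H2 at depth 32
  del 188.128.39.7/32 (clear depth 32)
  add 235.144.0.0/12 -> H3 at depth 12
  ? 235.144.216.36  path d0:-→d1:-→d2:-→d3:-→d4:-→d5:-→d6:-→d7:-→d8:-→d9:-→d10:-→d11:-→d12:H3  best=H3
  add 81.16.0.0/12 -> H2 at depth 12
  add 81.0.0.0/8 -> H4 at depth 8
  add 235.156.40.0/21 -> H3 at depth 21
  add 81.18.0.0/16 -> H2 at depth 16
  ? 81.16.0.25  path d0:-→d1:-→d2:-→d3:-→d4:-→d5:-→d6:-→d7:-→d8:H4→d9:-→d10:-→d11:-→d12:H2→d13:-→d14:-  best=H2
  add 81.18.64.0/18 -> H2 at depth 18
  ? 81.0.0.35  path d0:-→d1:-→d2:-→d3:-→d4:-→d5:-→d6:-→d7:-→d8:H4→d9:-→d10:-→d11:-  best=H4
  add 81.18.113.59/32 -> H0 at depth 32
  add 188.0.0.0/8 -> H2 at depth 8
  ? 81.18.0.11  path d0:-→d1:-→d2:-→d3:-→d4:-→d5:-→d6:-→d7:-→d8:H4→d9:-→d10:-→d11:-→d12:H2→d13:-→d14:-→d15:-→d16:H2→d17:-  best=H2
  ? 36.22.96.22  path d0:-→d1:-  best=no-route
  del 188.0.0.0/8 (clear depth 8)
  add 81.18.113.59/32 -> H0 at depth 32
  add 188.128.0.0/11 -> H1 at depth 11
  ? 188.128.78.162  path d0:-→d1:-→d2:-→d3:-→d4:-→d5:-→d6:-→d7:-→d8:-→d9:-→d10:-→d11:H1→d12:-→d13:-→d14:-→d15:-→d16:-→d17:-  best=H1
  add 81.18.113.0/24 -> H0 at depth 24
  add 235.156.44.144/28 -> H3 at depth 28
  add 188.128.39.0/24 -> H1 at depth 24
  ? 235.156.44.146  path d0:-→d1:-→d2:-→d3:-→d4:-→d5:-→d6:-→d7:-→d8:-→d9:-→d10:-→d11:-→d12:H3→d13:-→d14:-→d15:-→d16:-→d17:-→d18:-→d19:-→d20:-→d21:H3→d22:-→d23:-→d24:-→d25:-→d26:-→d27:-→d28:H3  best=H3
  add 188.128.32.0/19 -> H2 at depth 19
  ? 81.16.0.4  path d0:-→d1:-→d2:-→d3:-→d4:-→d5:-→d6:-→d7:-→d8:H4→d9:-→d10:-→d11:-→d12:H2→d13:-→d14:-  best=H2
  ? 188.128.39.157  path d0:-→d1:-→d2:-→d3:-→d4:-→d5:-→d6:-→d7:-→d8:-→d9:-→d10:-→d11:H1→d12:-→d13:-→d14:-→d15:-→d16:-→d17:-→d18:-→d19:H2→d20:-→d21:-→d22:-→d23:-→d24:H1  best=H1
  ? 235.156.44.146  path d0:-→d1:-→d2:-→d3:-→d4:-→d5:-→d6:-→d7:-→d8:-→d9:-→d10:-→d11:-→d12:H3→d13:-→d14:-→d15:-→d16:-→d17:-→d18:-→d19:-→d20:-→d21:H3→d22:-→d23:-→d24:-→d25:-→d26:-→d27:-→d28:H3  best=H3
  ? 81.18.113.10  path d0:-→d1:-→d2:-→d3:-→d4:-→d5:-→d6:-→d7:-→d8:H4→d9:-→d10:-→d11:-→d12:H2→d13:-→d14:-→d15:-→d16:H2→d17:-→d18:H2→d19:-→d20:-→d21:-→d22:-→d23:-→d24:H0→d25:-→d26:-  best=H0
  add 81.16.0.0/12 -> H3 at depth 12
  del 188.128.32.0/19 (clear depth 19)
  add 81.0.0.0/8 -> H1 at depth 8
  ? 235.156.40.90  path d0:-→d1:-→d2:-→d3:-→d4:-→d5:-→d6:-→d7:-→d8:-→d9:-→d10:-→d11:-→d12:H3→d13:-→d14:-→d15:-→d16:-→d17:-→d18:-→d19:-→d20:-→d21:H3  best=H3
  del 188.128.0.0/11 (clear depth 11)
  add 235.0.0.0/8 -> H1 at depth 8
  add 188.128.0.0/16 -> H0 at depth 16
  ? 188.128.0.89  path d0:-→d1:-→d2:-→d3:-→d4:-→d5:-→d6:-→d7:-→d8:-→d9:-→d10:-→d11:-→d12:-→d13:-→d14:-→d15:-→d16:H0→d17:-→d18:-  best=H0
  add 188.128.32.0/20 -> H2 at depth 20
  ? 235.156.42.199  path d0:-→d1:-→d2:-→d3:-→d4:-→d5:-→d6:-→d7:-→d8:H1→d9:-→d10:-→d11:-→d12:H3→d13:-→d14:-→d15:-→d16:-→d17:-→d18:-→d19:-→d20:-→d21:H3  best=H3
  ? 188.128.32.4  path d0:-→d1:-→d2:-→d3:-→d4:-→d5:-→d6:-→d7:-→d8:-→d9:-→d10:-→d11:-→d12:-→d13:-→d14:-→d15:-→d16:H0→d17:-→d18:-→d19:-→d20:H2→d21:-  best=H2
  add 235.156.44.0/24 -> H0 at depth 24

== LOOKUPS ==
["H3","H2","H4","H2","no-route","H1","H3","H2","H1","H3","H0","H3","H0","H3","H2"]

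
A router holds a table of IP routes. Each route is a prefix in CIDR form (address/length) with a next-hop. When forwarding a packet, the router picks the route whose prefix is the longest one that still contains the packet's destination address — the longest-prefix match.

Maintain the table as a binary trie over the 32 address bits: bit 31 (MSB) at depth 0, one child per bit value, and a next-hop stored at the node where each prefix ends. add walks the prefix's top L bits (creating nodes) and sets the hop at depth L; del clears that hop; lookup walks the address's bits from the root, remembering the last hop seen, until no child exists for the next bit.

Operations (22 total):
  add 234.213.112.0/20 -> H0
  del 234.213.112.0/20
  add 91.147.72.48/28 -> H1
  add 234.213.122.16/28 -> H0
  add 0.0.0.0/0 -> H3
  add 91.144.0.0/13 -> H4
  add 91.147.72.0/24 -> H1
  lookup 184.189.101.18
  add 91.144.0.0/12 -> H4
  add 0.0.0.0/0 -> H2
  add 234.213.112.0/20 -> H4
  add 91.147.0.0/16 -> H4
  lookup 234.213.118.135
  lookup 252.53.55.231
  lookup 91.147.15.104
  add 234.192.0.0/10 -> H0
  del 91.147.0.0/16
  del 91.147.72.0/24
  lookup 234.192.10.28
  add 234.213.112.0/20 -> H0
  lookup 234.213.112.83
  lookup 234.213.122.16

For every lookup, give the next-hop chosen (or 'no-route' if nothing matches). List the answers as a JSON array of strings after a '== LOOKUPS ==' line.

Trace:
  + 234.213.112.0/20 (H0) depth=20
  del 234.213.112.0/20 (clear depth 20)
  + 91.147.72.48/28 (H1) depth=28
  + 234.213.122.16/28 (H0) depth=28
  + 0.0.0.0/0 (H3) depth=0
  + 91.144.0.0/13 (H4) depth=13
  + 91.147.72.0/24 (H1) depth=24
  lookup 184.189.101.18: bits 1 walk d0:H3→d1:- -> H3
  + 91.144.0.0/12 (H4) depth=12
  + 0.0.0.0/0 (H2) depth=0
  + 234.213.112.0/20 (H4) depth=20
  + 91.147.0.0/16 (H4) depth=16
  lookup 234.213.118.135: bits 11101010110101010111 walk d0:H2→d1:-→d2:-→d3:-→d4:-→d5:-→d6:-→d7:-→d8:-→d9:-→d10:-→d11:-→d12:-→d13:-→d14:-→d15:-→d16:-→d17:-→d18:-→d19:-→d20:H4 -> H4
  lookup 252.53.55.231: bits 111 walk d0:H2→d1:-→d2:-→d3:- -> H2
  lookup 91.147.15.104: bits 01011011100100110 walk d0:H2→d1:-→d2:-→d3:-→d4:-→d5:-→d6:-→d7:-→d8:-→d9:-→d10:-→d11:-→d12:H4→d13:H4→d14:-→d15:-→d16:H4→d17:- -> H4
  + 234.192.0.0/10 (H0) depth=10
  del 91.147.0.0/16 (clear depth 16)
  del 91.147.72.0/24 (clear depth 24)
  lookup 234.192.10.28: bits 11101010110 walk d0:H2→d1:-→d2:-→d3:-→d4:-→d5:-→d6:-→d7:-→d8:-→d9:-→d10:H0→d11:- -> H0
  + 234.213.112.0/20 (H0) depth=20
  lookup 234.213.112.83: bits 11101010110101010111 walk d0:H2→d1:-→d2:-→d3:-→d4:-→d5:-→d6:-→d7:-→d8:-→d9:-→d10:H0→d11:-→d12:-→d13:-→d14:-→d15:-→d16:-→d17:-→d18:-→d19:-→d20:H0 -> H0
  lookup 234.213.122.16: bits 1110101011010101011110100001 walk d0:H2→d1:-→d2:-→d3:-→d4:-→d5:-→d6:-→d7:-→d8:-→d9:-→d10:H0→d11:-→d12:-→d13:-→d14:-→d15:-→d16:-→d17:-→d18:-→d19:-→d20:H0→d21:-→d22:-→d23:-→d24:-→d25:-→d26:-→d27:-→d28:H0 -> H0

== LOOKUPS ==
["H3","H4","H2","H4","H0","H0","H0"]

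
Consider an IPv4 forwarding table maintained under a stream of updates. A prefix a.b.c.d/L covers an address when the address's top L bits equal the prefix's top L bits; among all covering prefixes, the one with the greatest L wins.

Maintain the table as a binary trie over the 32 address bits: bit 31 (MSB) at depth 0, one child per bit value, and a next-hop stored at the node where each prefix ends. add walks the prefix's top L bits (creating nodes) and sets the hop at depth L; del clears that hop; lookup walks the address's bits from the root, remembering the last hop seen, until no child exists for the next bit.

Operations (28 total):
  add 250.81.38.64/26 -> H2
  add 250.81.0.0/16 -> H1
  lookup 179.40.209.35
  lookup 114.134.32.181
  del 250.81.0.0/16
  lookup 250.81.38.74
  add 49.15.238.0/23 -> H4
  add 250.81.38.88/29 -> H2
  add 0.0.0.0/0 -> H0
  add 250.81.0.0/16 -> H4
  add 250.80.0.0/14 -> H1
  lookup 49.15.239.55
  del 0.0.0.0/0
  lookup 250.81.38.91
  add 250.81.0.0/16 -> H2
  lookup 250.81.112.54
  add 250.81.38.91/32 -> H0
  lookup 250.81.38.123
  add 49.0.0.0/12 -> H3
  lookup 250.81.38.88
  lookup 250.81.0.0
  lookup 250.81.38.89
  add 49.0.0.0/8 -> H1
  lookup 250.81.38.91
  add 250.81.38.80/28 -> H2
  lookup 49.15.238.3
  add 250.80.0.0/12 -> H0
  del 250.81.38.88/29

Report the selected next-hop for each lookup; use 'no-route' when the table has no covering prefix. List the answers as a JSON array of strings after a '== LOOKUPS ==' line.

Apply in order:
  + 250.81.38.64/26 (H2) depth=26
  + 250.81.0.0/16 (H1) depth=16
  Q 179.40.209.35: descend 1 ; hops seen [∅] ; pick no-route
  Q 114.134.32.181: descend ε ; hops seen [∅] ; pick no-route
  del 250.81.0.0/16 (clear depth 16)
  Q 250.81.38.74: descend 11111010010100010010011001 ; hops seen [H2] ; pick H2
  + 49.15.238.0/23 (H4) depth=23
  + 250.81.38.88/29 (H2) depth=29
  + 0.0.0.0/0 (H0) depth=0
  + 250.81.0.0/16 (H4) depth=16
  + 250.80.0.0/14 (H1) depth=14
  Q 49.15.239.55: descend 00110001000011111110111 ; hops seen [H0,H4] ; pick H4
  del 0.0.0.0/0 (clear depth 0)
  Q 250.81.38.91: descend 11111010010100010010011001011 ; hops seen [H1,H4,H2,H2] ; pick H2
  + 250.81.0.0/16 (H2) depth=16
  Q 250.81.112.54: descend 11111010010100010 ; hops seen [H1,H2] ; pick H2
  + 250.81.38.91/32 (H0) depth=32
  Q 250.81.38.123: descend 11111010010100010010011001 ; hops seen [H1,H2,H2] ; pick H2
  + 49.0.0.0/12 (H3) depth=12
  Q 250.81.38.88: descend 111110100101000100100110010110 ; hops seen [H1,H2,H2,H2] ; pick H2
  Q 250.81.0.0: descend 111110100101000100 ; hops seen [H1,H2] ; pick H2
  Q 250.81.38.89: descend 111110100101000100100110010110 ; hops seen [H1,H2,H2,H2] ; pick H2
  + 49.0.0.0/8 (H1) depth=8
  Q 250.81.38.91: descend 11111010010100010010011001011011 ; hops seen [H1,H2,H2,H2,H0] ; pick H0
  + 250.81.38.80/28 (H2) depth=28
  Q 49.15.238.3: descend 00110001000011111110111 ; hops seen [H1,H3,H4] ; pick H4
  + 250.80.0.0/12 (H0) depth=12
  del 250.81.38.88/29 (clear depth 29)

== LOOKUPS ==
["no-route","no-route","H2","H4","H2","H2","H2","H2","H2","H2","H0","H4"]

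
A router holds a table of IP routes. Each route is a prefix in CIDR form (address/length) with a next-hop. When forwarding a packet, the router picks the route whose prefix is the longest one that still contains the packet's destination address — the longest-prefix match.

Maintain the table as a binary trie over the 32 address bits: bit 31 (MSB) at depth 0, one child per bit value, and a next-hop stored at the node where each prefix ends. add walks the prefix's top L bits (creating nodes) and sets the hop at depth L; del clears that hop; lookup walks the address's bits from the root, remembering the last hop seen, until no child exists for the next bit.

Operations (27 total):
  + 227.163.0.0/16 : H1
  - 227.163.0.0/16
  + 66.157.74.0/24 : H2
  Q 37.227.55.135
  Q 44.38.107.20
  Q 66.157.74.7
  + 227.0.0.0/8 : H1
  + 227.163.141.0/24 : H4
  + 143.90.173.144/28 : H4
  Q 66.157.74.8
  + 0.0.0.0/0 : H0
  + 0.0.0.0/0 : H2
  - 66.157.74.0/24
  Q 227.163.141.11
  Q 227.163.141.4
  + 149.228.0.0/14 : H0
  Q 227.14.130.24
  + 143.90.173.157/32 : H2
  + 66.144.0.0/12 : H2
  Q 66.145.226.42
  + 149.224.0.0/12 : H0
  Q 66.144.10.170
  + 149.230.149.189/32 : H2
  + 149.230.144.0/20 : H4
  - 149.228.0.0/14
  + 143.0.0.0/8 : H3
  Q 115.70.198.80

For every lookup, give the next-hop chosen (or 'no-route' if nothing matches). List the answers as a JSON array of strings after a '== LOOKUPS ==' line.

Apply in order:
  add 227.163.0.0/16 -> H1 at depth 16
  del 227.163.0.0/16 (clear depth 16)
  add 66.157.74.0/24 -> H2 at depth 24
  Q 37.227.55.135: descend 0 ; hops seen [∅] ; pick no-route
  Q 44.38.107.20: descend 0 ; hops seen [∅] ; pick no-route
  Q 66.157.74.7: descend 010000101001110101001010 ; hops seen [H2] ; pick H2
  add 227.0.0.0/8 -> H1 at depth 8
  add 227.163.141.0/24 -> H4 at depth 24
  add 143.90.173.144/28 -> H4 at depth 28
  Q 66.157.74.8: descend 010000101001110101001010 ; hops seen [H2] ; pick H2
  add 0.0.0.0/0 -> H0 at depth 0
  add 0.0.0.0/0 -> H2 at depth 0
  del 66.157.74.0/24 (clear depth 24)
  Q 227.163.141.11: descend 111000111010001110001101 ; hops seen [H2,H1,H4] ; pick H4
  Q 227.163.141.4: descend 111000111010001110001101 ; hops seen [H2,H1,H4] ; pick H4
  add 149.228.0.0/14 -> H0 at depth 14
  Q 227.14.130.24: descend 11100011 ; hops seen [H2,H1] ; pick H1
  add 143.90.173.157/32 -> H2 at depth 32
  add 66.144.0.0/12 -> H2 at depth 12
  Q 66.145.226.42: descend 010000101001 ; hops seen [H2,H2] ; pick H2
  add 149.224.0.0/12 -> H0 at depth 12
  Q 66.144.10.170: descend 010000101001 ; hops seen [H2,H2] ; pick H2
  add 149.230.149.189/32 -> H2 at depth 32
  add 149.230.144.0/20 -> H4 at depth 20
  del 149.228.0.0/14 (clear depth 14)
  add 143.0.0.0/8 -> H3 at depth 8
  Q 115.70.198.80: descend 01 ; hops seen [H2] ; pick H2

== LOOKUPS ==
["no-route","no-route","H2","H2","H4","H4","H1","H2","H2","H2"]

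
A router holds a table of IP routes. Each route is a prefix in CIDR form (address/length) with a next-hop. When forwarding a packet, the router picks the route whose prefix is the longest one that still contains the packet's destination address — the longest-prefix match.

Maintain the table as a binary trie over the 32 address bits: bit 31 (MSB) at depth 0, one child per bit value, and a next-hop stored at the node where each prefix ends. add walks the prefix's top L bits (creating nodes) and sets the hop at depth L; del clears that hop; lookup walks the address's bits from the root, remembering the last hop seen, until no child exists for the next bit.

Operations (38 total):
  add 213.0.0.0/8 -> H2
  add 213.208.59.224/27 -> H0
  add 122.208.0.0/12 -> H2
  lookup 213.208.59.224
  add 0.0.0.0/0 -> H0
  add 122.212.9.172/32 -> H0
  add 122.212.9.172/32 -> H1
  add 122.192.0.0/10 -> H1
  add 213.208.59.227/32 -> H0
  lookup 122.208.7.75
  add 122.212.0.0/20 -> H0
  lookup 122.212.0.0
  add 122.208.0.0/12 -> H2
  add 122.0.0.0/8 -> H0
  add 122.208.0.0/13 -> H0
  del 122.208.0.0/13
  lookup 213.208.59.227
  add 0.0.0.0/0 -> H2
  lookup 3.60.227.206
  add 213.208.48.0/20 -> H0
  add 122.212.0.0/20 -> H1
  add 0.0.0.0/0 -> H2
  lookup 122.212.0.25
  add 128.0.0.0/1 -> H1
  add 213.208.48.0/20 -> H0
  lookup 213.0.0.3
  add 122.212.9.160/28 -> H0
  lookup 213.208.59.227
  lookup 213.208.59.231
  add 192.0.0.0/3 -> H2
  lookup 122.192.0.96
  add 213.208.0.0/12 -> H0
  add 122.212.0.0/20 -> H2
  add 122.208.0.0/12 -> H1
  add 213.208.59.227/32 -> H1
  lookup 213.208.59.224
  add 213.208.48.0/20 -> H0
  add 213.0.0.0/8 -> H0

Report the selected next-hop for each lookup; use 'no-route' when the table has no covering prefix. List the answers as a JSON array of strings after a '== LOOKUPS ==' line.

Apply in order:
  add 213.0.0.0/8 -> H2 at depth 8
  add 213.208.59.224/27 -> H0 at depth 27
  add 122.208.0.0/12 -> H2 at depth 12
  Q 213.208.59.224: descend 110101011101000000111011111 ; hops seen [H2,H0] ; pick H0
  add 0.0.0.0/0 -> H0 at depth 0
  add 122.212.9.172/32 -> H0 at depth 32
  add 122.212.9.172/32 -> H1 at depth 32
  add 122.192.0.0/10 -> H1 at depth 10
  add 213.208.59.227/32 -> H0 at depth 32
  Q 122.208.7.75: descend 0111101011010 ; hops seen [H0,H1,H2] ; pick H2
  add 122.212.0.0/20 -> H0 at depth 20
  Q 122.212.0.0: descend 01111010110101000000 ; hops seen [H0,H1,H2,H0] ; pick H0
  add 122.208.0.0/12 -> H2 at depth 12
  add 122.0.0.0/8 -> H0 at depth 8
  add 122.208.0.0/13 -> H0 at depth 13
  - 122.208.0.0/13 clear@13
  Q 213.208.59.227: descend 11010101110100000011101111100011 ; hops seen [H0,H2,H0,H0] ; pick H0
  add 0.0.0.0/0 -> H2 at depth 0
  Q 3.60.227.206: descend 0 ; hops seen [H2] ; pick H2
  add 213.208.48.0/20 -> H0 at depth 20
  add 122.212.0.0/20 -> H1 at depth 20
  add 0.0.0.0/0 -> H2 at depth 0
  Q 122.212.0.25: descend 01111010110101000000 ; hops seen [H2,H0,H1,H2,H1] ; pick H1
  add 128.0.0.0/1 -> H1 at depth 1
  add 213.208.48.0/20 -> H0 at depth 20
  Q 213.0.0.3: descend 11010101 ; hops seen [H2,H1,H2] ; pick H2
  add 122.212.9.160/28 -> H0 at depth 28
  Q 213.208.59.227: descend 11010101110100000011101111100011 ; hops seen [H2,H1,H2,H0,H0,H0] ; pick H0
  Q 213.208.59.231: descend 11010101110100000011101111100 ; hops seen [H2,H1,H2,H0,H0] ; pick H0
  add 192.0.0.0/3 -> H2 at depth 3
  Q 122.192.0.96: descend 01111010110 ; hops seen [H2,H0,H1] ; pick H1
  add 213.208.0.0/12 -> H0 at depth 12
  add 122.212.0.0/20 -> H2 at depth 20
  add 122.208.0.0/12 -> H1 at depth 12
  add 213.208.59.227/32 -> H1 at depth 32
  Q 213.208.59.224: descend 110101011101000000111011111000 ; hops seen [H2,H1,H2,H2,H0,H0,H0] ; pick H0
  add 213.208.48.0/20 -> H0 at depth 20
  add 213.0.0.0/8 -> H0 at depth 8

== LOOKUPS ==
["H0","H2","H0","H0","H2","H1","H2","H0","H0","H1","H0"]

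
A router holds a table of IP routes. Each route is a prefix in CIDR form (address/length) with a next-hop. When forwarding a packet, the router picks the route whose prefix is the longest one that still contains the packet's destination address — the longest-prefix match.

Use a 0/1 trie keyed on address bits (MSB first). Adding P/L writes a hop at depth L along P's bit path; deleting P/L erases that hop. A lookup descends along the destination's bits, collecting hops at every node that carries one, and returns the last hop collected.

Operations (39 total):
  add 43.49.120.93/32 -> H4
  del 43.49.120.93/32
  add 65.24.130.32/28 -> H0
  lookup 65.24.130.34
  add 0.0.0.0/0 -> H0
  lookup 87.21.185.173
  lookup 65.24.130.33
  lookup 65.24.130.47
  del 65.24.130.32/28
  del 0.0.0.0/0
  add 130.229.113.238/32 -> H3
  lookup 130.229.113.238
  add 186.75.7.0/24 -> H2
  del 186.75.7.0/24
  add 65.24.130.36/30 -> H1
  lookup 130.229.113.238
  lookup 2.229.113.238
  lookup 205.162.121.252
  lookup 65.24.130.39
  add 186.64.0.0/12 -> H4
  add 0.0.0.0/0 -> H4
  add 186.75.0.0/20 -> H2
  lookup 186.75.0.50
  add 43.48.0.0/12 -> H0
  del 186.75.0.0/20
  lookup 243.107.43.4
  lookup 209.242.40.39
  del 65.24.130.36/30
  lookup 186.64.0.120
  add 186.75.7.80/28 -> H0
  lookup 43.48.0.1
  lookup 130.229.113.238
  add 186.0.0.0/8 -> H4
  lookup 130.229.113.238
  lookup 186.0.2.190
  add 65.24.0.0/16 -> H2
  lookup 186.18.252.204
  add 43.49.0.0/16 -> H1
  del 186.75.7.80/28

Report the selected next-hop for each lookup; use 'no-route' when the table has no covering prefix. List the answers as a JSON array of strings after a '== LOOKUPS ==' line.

Process each operation:
  add 43.49.120.93/32 -> H4 at depth 32
  del 43.49.120.93/32 (clear depth 32)
  add 65.24.130.32/28 -> H0 at depth 28
  Q 65.24.130.34: descend 0100000100011000100000100010 ; hops seen [H0] ; pick H0
  add 0.0.0.0/0 -> H0 at depth 0
  Q 87.21.185.173: descend 010 ; hops seen [H0] ; pick H0
  Q 65.24.130.33: descend 0100000100011000100000100010 ; hops seen [H0,H0] ; pick H0
  Q 65.24.130.47: descend 0100000100011000100000100010 ; hops seen [H0,H0] ; pick H0
  del 65.24.130.32/28 (clear depth 28)
  del 0.0.0.0/0 (clear depth 0)
  add 130.229.113.238/32 -> H3 at depth 32
  Q 130.229.113.238: descend 10000010111001010111000111101110 ; hops seen [H3] ; pick H3
  add 186.75.7.0/24 -> H2 at depth 24
  del 186.75.7.0/24 (clear depth 24)
  add 65.24.130.36/30 -> H1 at depth 30
  Q 130.229.113.238: descend 10000010111001010111000111101110 ; hops seen [H3] ; pick H3
  Q 2.229.113.238: descend 00 ; hops seen [∅] ; pick no-route
  Q 205.162.121.252: descend 1 ; hops seen [∅] ; pick no-route
  Q 65.24.130.39: descend 010000010001100010000010001001 ; hops seen [H1] ; pick H1
  add 186.64.0.0/12 -> H4 at depth 12
  add 0.0.0.0/0 -> H4 at depth 0
  add 186.75.0.0/20 -> H2 at depth 20
  Q 186.75.0.50: descend 101110100100101100000 ; hops seen [H4,H4,H2] ; pick H2
  add 43.48.0.0/12 -> H0 at depth 12
  del 186.75.0.0/20 (clear depth 20)
  Q 243.107.43.4: descend 1 ; hops seen [H4] ; pick H4
  Q 209.242.40.39: descend 1 ; hops seen [H4] ; pick H4
  del 65.24.130.36/30 (clear depth 30)
  Q 186.64.0.120: descend 101110100100 ; hops seen [H4,H4] ; pick H4
  add 186.75.7.80/28 -> H0 at depth 28
  Q 43.48.0.1: descend 001010110011000 ; hops seen [H4,H0] ; pick H0
  Q 130.229.113.238: descend 10000010111001010111000111101110 ; hops seen [H4,H3] ; pick H3
  add 186.0.0.0/8 -> H4 at depth 8
  Q 130.229.113.238: descend 10000010111001010111000111101110 ; hops seen [H4,H3] ; pick H3
  Q 186.0.2.190: descend 101110100 ; hops seen [H4,H4] ; pick H4
  add 65.24.0.0/16 -> H2 at depth 16
  Q 186.18.252.204: descend 101110100 ; hops seen [H4,H4] ; pick H4
  add 43.49.0.0/16 -> H1 at depth 16
  del 186.75.7.80/28 (clear depth 28)

== LOOKUPS ==
["H0","H0","H0","H0","H3","H3","no-route","no-route","H1","H2","H4","H4","H4","H0","H3","H3","H4","H4"]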